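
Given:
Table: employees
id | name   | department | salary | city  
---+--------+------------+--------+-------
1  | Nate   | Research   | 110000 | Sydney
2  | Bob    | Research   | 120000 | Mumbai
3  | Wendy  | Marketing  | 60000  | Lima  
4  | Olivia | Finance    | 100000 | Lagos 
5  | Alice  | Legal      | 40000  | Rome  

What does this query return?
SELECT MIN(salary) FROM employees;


Salaries: 110000, 120000, 60000, 100000, 40000
MIN = 40000

40000


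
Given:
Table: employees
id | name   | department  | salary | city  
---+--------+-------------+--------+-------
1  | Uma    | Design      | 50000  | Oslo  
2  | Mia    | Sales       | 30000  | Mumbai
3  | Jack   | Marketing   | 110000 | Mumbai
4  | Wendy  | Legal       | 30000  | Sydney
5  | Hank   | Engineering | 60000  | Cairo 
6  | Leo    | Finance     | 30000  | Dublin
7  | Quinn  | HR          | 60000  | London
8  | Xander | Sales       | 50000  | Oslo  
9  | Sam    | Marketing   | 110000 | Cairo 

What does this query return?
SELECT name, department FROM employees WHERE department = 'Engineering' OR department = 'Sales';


Filtering: department = 'Engineering' OR 'Sales'
Matching: 3 rows

3 rows:
Mia, Sales
Hank, Engineering
Xander, Sales


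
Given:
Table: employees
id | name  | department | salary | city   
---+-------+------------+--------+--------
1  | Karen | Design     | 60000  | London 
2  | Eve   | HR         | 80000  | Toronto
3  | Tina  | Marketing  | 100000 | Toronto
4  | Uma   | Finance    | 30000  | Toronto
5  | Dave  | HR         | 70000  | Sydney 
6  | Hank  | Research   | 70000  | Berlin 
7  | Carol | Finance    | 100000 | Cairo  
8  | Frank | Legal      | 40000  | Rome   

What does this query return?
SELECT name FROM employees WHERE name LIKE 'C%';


LIKE 'C%' matches names starting with 'C'
Matching: 1

1 rows:
Carol


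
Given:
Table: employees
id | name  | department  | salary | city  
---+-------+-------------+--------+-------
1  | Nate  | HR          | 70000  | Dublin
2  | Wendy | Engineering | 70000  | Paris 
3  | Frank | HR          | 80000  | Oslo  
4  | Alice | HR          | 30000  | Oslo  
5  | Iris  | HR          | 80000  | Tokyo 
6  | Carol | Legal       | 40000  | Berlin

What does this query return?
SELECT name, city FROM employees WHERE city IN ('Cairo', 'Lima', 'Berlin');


Filtering: city IN ('Cairo', 'Lima', 'Berlin')
Matching: 1 rows

1 rows:
Carol, Berlin


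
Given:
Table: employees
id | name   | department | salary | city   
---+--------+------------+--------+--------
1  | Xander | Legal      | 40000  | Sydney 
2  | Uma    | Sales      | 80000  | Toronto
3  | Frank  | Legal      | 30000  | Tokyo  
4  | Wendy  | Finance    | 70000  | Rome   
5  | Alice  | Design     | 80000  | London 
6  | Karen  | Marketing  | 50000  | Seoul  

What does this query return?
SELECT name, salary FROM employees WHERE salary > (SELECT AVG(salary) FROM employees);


Subquery: AVG(salary) = 58333.33
Filtering: salary > 58333.33
  Uma (80000) -> MATCH
  Wendy (70000) -> MATCH
  Alice (80000) -> MATCH


3 rows:
Uma, 80000
Wendy, 70000
Alice, 80000


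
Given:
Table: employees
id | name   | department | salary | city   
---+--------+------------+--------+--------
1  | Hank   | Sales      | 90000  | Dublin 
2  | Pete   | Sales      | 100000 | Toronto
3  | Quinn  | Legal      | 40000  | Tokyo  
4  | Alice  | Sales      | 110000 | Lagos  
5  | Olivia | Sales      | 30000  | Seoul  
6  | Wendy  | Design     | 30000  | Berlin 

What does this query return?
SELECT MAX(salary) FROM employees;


Salaries: 90000, 100000, 40000, 110000, 30000, 30000
MAX = 110000

110000


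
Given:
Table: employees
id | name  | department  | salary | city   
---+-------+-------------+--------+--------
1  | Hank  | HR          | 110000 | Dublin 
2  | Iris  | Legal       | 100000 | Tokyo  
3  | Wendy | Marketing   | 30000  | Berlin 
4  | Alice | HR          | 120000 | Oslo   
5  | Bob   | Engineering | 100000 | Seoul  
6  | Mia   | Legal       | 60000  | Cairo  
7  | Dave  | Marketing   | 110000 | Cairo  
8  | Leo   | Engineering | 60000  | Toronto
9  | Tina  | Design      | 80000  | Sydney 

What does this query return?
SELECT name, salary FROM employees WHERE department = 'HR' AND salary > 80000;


Filtering: department = 'HR' AND salary > 80000
Matching: 2 rows

2 rows:
Hank, 110000
Alice, 120000


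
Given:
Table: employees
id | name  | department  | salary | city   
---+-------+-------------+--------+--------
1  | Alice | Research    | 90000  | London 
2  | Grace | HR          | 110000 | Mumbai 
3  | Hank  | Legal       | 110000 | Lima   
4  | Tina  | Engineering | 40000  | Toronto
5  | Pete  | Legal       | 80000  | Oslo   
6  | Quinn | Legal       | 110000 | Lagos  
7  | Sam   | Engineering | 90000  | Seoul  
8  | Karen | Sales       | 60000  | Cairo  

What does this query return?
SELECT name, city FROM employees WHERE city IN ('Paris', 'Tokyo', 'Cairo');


Filtering: city IN ('Paris', 'Tokyo', 'Cairo')
Matching: 1 rows

1 rows:
Karen, Cairo


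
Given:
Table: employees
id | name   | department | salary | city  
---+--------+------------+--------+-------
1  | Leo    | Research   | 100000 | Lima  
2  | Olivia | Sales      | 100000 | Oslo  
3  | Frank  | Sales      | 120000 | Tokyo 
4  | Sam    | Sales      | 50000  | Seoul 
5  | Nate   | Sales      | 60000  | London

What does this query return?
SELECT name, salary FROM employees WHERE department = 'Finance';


Filtering: department = 'Finance'
Matching rows: 0

Empty result set (0 rows)


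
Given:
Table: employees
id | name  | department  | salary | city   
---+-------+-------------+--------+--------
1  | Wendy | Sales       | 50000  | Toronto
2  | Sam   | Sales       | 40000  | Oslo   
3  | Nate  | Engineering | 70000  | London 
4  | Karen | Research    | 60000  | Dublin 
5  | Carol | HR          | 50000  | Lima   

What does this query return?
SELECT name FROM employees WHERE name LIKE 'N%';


LIKE 'N%' matches names starting with 'N'
Matching: 1

1 rows:
Nate


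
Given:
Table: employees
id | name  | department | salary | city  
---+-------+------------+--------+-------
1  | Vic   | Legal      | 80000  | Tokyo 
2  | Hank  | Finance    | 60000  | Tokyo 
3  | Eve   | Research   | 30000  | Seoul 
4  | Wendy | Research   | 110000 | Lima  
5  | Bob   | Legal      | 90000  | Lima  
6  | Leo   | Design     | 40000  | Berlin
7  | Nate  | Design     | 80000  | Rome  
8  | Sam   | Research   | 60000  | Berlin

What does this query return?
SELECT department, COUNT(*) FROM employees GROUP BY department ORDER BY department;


Assigning each row to its department group:
  Vic -> Legal
  Hank -> Finance
  Eve -> Research
  Wendy -> Research
  Bob -> Legal
  Leo -> Design
  Nate -> Design
  Sam -> Research


4 groups:
Design, 2
Finance, 1
Legal, 2
Research, 3


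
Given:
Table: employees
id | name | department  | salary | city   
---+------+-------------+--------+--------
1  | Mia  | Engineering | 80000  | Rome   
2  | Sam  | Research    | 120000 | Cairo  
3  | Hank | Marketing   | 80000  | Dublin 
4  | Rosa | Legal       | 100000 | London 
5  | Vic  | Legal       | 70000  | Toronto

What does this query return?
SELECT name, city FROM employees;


Projecting columns: name, city

5 rows:
Mia, Rome
Sam, Cairo
Hank, Dublin
Rosa, London
Vic, Toronto


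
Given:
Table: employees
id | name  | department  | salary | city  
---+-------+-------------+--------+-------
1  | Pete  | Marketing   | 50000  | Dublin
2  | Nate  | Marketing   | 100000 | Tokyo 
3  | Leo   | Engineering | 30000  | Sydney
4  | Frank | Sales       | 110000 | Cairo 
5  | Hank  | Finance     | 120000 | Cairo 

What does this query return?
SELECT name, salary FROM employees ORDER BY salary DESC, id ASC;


Sorting by salary DESC, then id ASC for ties

5 rows:
Hank, 120000
Frank, 110000
Nate, 100000
Pete, 50000
Leo, 30000


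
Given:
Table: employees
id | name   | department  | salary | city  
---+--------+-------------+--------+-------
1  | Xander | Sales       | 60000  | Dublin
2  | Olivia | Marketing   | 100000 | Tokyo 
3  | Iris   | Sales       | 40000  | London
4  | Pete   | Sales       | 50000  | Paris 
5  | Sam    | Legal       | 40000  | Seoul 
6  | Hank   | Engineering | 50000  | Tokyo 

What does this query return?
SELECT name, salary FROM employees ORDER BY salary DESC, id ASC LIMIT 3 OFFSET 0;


Sort by salary DESC (id ASC tiebreak), then skip 0 and take 3
Rows 1 through 3

3 rows:
Olivia, 100000
Xander, 60000
Pete, 50000


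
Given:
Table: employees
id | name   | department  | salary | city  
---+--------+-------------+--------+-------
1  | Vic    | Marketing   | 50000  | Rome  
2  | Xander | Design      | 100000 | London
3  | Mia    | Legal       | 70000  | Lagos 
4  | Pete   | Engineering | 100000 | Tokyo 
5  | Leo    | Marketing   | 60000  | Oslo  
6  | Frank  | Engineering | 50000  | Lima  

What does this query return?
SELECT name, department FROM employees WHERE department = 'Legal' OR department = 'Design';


Filtering: department = 'Legal' OR 'Design'
Matching: 2 rows

2 rows:
Xander, Design
Mia, Legal


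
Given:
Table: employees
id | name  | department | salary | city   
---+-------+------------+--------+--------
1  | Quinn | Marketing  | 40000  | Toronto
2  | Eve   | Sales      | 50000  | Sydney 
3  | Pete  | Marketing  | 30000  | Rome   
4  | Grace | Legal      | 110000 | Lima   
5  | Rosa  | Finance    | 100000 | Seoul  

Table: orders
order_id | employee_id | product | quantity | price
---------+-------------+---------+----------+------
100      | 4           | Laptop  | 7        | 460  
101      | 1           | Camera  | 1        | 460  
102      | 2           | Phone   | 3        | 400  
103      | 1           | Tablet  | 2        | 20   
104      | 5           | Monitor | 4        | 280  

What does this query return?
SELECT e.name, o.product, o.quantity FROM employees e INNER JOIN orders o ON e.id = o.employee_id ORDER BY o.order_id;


Joining employees.id = orders.employee_id:
  employee Grace (id=4) -> order Laptop
  employee Quinn (id=1) -> order Camera
  employee Eve (id=2) -> order Phone
  employee Quinn (id=1) -> order Tablet
  employee Rosa (id=5) -> order Monitor


5 rows:
Grace, Laptop, 7
Quinn, Camera, 1
Eve, Phone, 3
Quinn, Tablet, 2
Rosa, Monitor, 4


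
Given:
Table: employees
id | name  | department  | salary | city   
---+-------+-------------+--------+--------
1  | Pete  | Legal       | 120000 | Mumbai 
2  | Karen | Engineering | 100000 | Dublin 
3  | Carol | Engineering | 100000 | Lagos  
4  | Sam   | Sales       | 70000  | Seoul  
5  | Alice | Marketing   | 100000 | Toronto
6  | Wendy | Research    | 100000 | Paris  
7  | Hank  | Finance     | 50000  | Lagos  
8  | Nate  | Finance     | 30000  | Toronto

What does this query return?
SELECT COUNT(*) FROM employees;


COUNT(*) counts all rows

8


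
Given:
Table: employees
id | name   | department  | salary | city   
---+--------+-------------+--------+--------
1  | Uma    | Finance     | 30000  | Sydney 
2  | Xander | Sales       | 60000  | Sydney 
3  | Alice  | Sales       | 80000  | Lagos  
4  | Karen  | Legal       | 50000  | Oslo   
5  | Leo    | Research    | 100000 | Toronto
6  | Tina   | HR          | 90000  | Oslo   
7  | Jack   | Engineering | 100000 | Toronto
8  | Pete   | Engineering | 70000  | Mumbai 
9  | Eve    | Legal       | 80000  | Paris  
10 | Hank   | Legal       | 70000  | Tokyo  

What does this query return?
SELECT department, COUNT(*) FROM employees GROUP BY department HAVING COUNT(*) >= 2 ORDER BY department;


Groups with count >= 2:
  Engineering: 2 -> PASS
  Legal: 3 -> PASS
  Sales: 2 -> PASS
  Finance: 1 -> filtered out
  HR: 1 -> filtered out
  Research: 1 -> filtered out


3 groups:
Engineering, 2
Legal, 3
Sales, 2


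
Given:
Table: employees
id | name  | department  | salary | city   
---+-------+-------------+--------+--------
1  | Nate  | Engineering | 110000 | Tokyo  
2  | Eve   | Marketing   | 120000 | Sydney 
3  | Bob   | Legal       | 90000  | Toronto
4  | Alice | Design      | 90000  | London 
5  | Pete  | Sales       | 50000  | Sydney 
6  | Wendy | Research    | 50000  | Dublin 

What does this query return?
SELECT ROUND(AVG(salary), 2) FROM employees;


SUM(salary) = 510000
COUNT = 6
ROUND(AVG, 2) = ROUND(510000 / 6, 2) = 85000.0

85000.0


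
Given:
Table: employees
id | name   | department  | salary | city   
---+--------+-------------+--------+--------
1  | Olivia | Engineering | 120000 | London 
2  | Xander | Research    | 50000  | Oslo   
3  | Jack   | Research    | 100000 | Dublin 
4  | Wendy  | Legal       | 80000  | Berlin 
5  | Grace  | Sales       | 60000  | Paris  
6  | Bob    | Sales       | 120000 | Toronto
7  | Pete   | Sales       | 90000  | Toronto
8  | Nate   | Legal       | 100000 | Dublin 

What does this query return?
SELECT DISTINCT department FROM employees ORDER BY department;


All 'department' values (row order): Engineering, Research, Research, Legal, Sales, Sales, Sales, Legal
Removing duplicates leaves 4 unique value(s).

4 values:
Engineering
Legal
Research
Sales


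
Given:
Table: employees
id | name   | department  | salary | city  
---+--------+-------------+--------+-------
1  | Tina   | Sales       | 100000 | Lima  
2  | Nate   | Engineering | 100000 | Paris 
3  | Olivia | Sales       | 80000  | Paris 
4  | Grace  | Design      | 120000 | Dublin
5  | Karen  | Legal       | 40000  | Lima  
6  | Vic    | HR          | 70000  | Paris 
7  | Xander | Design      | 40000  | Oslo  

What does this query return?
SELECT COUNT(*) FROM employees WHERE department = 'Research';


Counting rows where department = 'Research'


0


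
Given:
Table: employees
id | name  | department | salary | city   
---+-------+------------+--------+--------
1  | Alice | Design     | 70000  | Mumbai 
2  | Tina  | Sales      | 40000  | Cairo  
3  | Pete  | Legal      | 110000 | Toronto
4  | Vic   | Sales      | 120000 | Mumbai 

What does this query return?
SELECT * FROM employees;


SELECT * returns all 4 rows with all columns

4 rows:
1, Alice, Design, 70000, Mumbai
2, Tina, Sales, 40000, Cairo
3, Pete, Legal, 110000, Toronto
4, Vic, Sales, 120000, Mumbai


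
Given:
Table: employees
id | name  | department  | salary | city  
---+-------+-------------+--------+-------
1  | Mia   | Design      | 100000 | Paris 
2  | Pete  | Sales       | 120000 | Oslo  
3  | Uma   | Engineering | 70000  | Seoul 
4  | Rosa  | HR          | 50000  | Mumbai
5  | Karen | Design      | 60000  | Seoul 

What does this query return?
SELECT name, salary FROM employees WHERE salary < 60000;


Filtering: salary < 60000
Matching: 1 rows

1 rows:
Rosa, 50000


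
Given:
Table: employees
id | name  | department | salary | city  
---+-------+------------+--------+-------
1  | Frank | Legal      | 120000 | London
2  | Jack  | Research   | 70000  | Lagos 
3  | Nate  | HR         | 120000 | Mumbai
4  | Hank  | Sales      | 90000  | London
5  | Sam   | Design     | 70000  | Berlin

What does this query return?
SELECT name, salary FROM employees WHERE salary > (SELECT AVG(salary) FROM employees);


Subquery: AVG(salary) = 94000.0
Filtering: salary > 94000.0
  Frank (120000) -> MATCH
  Nate (120000) -> MATCH


2 rows:
Frank, 120000
Nate, 120000


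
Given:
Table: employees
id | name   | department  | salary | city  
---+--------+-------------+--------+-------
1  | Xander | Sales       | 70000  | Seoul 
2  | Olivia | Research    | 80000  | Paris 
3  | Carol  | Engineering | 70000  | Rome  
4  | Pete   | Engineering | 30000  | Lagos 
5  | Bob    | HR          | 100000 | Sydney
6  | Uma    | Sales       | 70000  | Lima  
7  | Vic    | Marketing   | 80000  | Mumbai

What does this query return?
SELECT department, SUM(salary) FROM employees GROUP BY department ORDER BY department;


Summing salary within each department:
  Engineering: 70000 + 30000 = 100000
  HR: 100000 = 100000
  Marketing: 80000 = 80000
  Research: 80000 = 80000
  Sales: 70000 + 70000 = 140000


5 groups:
Engineering, 100000
HR, 100000
Marketing, 80000
Research, 80000
Sales, 140000


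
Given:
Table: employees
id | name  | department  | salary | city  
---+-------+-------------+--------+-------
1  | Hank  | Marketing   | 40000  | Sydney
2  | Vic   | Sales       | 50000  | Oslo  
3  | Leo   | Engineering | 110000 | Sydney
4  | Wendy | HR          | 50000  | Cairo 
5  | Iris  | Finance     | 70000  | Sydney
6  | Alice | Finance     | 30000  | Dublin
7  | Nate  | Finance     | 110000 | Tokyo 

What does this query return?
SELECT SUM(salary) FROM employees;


SUM(salary) = 40000 + 50000 + 110000 + 50000 + 70000 + 30000 + 110000 = 460000

460000


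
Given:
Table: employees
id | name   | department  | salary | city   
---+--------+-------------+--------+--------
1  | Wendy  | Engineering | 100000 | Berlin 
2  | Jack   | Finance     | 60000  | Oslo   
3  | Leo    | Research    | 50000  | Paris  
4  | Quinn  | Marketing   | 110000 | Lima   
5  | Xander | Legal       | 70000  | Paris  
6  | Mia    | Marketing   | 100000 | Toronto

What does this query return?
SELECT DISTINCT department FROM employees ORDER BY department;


All 'department' values (row order): Engineering, Finance, Research, Marketing, Legal, Marketing
Removing duplicates leaves 5 unique value(s).

5 values:
Engineering
Finance
Legal
Marketing
Research


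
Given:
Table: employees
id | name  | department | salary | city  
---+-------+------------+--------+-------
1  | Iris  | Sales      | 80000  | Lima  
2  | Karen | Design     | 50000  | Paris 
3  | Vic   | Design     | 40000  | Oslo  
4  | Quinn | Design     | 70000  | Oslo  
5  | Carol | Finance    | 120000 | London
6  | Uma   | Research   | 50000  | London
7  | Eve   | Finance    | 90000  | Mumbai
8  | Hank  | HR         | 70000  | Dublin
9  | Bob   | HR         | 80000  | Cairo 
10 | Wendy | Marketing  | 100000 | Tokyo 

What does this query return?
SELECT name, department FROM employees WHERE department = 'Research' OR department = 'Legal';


Filtering: department = 'Research' OR 'Legal'
Matching: 1 rows

1 rows:
Uma, Research


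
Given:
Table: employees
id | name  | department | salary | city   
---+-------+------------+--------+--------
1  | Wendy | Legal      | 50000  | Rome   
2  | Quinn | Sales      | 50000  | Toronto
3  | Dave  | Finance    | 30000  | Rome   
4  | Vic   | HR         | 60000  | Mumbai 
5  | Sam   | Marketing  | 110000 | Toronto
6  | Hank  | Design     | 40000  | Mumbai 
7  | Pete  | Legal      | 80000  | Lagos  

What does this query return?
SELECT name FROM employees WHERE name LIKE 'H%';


LIKE 'H%' matches names starting with 'H'
Matching: 1

1 rows:
Hank


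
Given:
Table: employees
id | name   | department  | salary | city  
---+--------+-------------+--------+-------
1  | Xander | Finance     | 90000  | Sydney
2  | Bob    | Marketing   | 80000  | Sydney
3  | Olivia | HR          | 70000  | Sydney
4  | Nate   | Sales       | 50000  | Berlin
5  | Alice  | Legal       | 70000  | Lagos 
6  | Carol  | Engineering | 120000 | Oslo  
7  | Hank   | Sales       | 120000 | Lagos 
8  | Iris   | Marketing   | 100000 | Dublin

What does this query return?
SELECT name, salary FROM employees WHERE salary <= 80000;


Filtering: salary <= 80000
Matching: 4 rows

4 rows:
Bob, 80000
Olivia, 70000
Nate, 50000
Alice, 70000


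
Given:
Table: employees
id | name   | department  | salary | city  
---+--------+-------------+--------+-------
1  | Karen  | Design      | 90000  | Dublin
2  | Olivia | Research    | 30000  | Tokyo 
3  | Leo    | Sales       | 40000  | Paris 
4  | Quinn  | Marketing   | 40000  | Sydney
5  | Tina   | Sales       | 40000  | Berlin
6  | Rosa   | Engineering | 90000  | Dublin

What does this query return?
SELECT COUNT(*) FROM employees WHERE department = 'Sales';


Counting rows where department = 'Sales'
  Leo -> MATCH
  Tina -> MATCH


2


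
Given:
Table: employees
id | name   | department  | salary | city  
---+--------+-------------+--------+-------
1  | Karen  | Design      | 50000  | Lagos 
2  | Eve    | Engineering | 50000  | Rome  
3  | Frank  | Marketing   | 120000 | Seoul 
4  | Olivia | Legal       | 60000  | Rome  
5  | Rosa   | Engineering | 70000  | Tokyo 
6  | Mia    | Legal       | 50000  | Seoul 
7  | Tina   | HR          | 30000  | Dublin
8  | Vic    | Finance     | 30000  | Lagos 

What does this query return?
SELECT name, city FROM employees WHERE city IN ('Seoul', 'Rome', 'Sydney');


Filtering: city IN ('Seoul', 'Rome', 'Sydney')
Matching: 4 rows

4 rows:
Eve, Rome
Frank, Seoul
Olivia, Rome
Mia, Seoul


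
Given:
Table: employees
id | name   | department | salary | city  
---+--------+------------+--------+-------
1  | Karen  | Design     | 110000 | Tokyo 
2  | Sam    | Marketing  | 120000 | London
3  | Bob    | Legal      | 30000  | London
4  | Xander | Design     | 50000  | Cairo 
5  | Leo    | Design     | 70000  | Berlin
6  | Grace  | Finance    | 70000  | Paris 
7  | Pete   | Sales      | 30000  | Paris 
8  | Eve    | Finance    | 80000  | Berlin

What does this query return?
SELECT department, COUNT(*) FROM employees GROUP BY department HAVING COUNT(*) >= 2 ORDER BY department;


Groups with count >= 2:
  Design: 3 -> PASS
  Finance: 2 -> PASS
  Legal: 1 -> filtered out
  Marketing: 1 -> filtered out
  Sales: 1 -> filtered out


2 groups:
Design, 3
Finance, 2


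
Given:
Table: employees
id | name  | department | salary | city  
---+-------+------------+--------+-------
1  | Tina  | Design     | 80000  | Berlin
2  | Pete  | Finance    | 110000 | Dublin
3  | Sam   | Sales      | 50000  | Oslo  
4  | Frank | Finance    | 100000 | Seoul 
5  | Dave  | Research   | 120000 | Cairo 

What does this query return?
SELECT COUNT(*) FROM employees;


COUNT(*) counts all rows

5


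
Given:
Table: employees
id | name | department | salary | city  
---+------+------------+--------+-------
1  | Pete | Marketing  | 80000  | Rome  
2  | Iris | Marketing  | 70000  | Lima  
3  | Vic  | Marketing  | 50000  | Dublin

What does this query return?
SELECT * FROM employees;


SELECT * returns all 3 rows with all columns

3 rows:
1, Pete, Marketing, 80000, Rome
2, Iris, Marketing, 70000, Lima
3, Vic, Marketing, 50000, Dublin


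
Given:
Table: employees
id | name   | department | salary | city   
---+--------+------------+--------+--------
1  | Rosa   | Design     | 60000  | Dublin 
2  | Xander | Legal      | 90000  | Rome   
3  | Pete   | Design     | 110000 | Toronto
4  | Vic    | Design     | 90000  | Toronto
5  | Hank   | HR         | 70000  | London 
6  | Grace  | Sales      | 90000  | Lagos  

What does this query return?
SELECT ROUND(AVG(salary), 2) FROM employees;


SUM(salary) = 510000
COUNT = 6
ROUND(AVG, 2) = ROUND(510000 / 6, 2) = 85000.0

85000.0


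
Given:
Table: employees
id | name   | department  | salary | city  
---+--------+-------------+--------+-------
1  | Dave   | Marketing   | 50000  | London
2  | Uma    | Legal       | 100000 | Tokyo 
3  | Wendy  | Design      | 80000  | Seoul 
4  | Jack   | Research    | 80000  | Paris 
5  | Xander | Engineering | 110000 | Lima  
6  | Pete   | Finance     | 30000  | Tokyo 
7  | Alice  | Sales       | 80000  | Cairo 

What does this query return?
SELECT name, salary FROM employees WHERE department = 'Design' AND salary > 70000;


Filtering: department = 'Design' AND salary > 70000
Matching: 1 rows

1 rows:
Wendy, 80000


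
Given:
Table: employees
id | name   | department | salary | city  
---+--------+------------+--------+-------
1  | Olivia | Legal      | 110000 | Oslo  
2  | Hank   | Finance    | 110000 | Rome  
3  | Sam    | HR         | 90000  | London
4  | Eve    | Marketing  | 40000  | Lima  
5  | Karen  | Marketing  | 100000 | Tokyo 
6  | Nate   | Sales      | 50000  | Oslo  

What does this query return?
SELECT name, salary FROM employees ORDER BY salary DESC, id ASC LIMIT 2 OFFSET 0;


Sort by salary DESC (id ASC tiebreak), then skip 0 and take 2
Rows 1 through 2

2 rows:
Olivia, 110000
Hank, 110000


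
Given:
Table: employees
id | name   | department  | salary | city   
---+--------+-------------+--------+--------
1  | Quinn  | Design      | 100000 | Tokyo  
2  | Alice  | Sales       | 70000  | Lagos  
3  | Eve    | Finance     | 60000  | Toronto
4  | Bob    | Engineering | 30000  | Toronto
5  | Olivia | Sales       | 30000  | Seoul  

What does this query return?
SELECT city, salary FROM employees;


Projecting columns: city, salary

5 rows:
Tokyo, 100000
Lagos, 70000
Toronto, 60000
Toronto, 30000
Seoul, 30000


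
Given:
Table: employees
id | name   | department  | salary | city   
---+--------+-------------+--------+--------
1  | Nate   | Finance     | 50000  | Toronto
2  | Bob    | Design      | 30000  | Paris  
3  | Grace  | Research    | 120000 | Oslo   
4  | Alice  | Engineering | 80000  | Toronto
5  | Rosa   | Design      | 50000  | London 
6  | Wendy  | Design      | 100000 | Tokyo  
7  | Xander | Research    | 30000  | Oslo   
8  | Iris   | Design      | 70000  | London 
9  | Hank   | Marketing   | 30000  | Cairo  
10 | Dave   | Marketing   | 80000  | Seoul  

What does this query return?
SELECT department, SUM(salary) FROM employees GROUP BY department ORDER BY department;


Summing salary within each department:
  Design: 30000 + 50000 + 100000 + 70000 = 250000
  Engineering: 80000 = 80000
  Finance: 50000 = 50000
  Marketing: 30000 + 80000 = 110000
  Research: 120000 + 30000 = 150000


5 groups:
Design, 250000
Engineering, 80000
Finance, 50000
Marketing, 110000
Research, 150000


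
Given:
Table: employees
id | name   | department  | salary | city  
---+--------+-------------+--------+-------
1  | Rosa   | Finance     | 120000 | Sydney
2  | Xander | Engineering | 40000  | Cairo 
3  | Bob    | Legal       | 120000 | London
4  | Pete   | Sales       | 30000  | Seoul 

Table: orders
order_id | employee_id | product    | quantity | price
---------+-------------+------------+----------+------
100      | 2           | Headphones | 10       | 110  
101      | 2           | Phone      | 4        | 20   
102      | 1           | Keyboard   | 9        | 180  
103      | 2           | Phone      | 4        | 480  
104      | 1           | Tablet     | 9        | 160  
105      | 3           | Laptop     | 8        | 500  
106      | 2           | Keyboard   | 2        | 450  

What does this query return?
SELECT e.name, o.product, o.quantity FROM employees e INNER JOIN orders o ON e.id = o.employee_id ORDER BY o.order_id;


Joining employees.id = orders.employee_id:
  employee Xander (id=2) -> order Headphones
  employee Xander (id=2) -> order Phone
  employee Rosa (id=1) -> order Keyboard
  employee Xander (id=2) -> order Phone
  employee Rosa (id=1) -> order Tablet
  employee Bob (id=3) -> order Laptop
  employee Xander (id=2) -> order Keyboard


7 rows:
Xander, Headphones, 10
Xander, Phone, 4
Rosa, Keyboard, 9
Xander, Phone, 4
Rosa, Tablet, 9
Bob, Laptop, 8
Xander, Keyboard, 2


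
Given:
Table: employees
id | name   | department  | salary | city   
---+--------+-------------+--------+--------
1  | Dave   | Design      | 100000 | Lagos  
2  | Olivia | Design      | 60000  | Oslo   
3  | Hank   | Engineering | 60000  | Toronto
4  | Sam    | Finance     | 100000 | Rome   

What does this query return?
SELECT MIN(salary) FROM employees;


Salaries: 100000, 60000, 60000, 100000
MIN = 60000

60000


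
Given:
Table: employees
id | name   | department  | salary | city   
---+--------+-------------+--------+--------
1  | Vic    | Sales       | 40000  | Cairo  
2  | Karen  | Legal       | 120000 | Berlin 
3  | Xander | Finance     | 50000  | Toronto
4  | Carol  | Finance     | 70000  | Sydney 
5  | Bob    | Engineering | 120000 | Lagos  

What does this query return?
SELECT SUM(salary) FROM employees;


SUM(salary) = 40000 + 120000 + 50000 + 70000 + 120000 = 400000

400000


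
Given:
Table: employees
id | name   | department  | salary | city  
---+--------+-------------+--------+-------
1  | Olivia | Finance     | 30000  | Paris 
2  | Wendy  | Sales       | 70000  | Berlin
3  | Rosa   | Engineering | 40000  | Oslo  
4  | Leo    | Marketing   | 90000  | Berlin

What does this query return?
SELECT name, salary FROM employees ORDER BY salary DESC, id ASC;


Sorting by salary DESC, then id ASC for ties

4 rows:
Leo, 90000
Wendy, 70000
Rosa, 40000
Olivia, 30000


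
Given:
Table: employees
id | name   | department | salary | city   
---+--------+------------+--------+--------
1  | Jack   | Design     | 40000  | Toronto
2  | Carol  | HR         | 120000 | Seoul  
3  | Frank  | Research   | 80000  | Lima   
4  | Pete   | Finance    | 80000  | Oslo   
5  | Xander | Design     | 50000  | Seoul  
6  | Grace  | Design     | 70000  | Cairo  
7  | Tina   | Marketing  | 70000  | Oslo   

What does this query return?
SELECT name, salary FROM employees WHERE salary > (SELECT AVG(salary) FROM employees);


Subquery: AVG(salary) = 72857.14
Filtering: salary > 72857.14
  Carol (120000) -> MATCH
  Frank (80000) -> MATCH
  Pete (80000) -> MATCH


3 rows:
Carol, 120000
Frank, 80000
Pete, 80000


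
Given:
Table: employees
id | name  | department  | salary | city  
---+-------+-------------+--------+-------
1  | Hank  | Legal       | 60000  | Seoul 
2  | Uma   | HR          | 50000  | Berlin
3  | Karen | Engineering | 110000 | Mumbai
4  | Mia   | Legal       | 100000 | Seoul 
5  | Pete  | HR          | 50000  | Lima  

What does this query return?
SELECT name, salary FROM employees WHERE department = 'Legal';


Filtering: department = 'Legal'
Matching rows: 2

2 rows:
Hank, 60000
Mia, 100000


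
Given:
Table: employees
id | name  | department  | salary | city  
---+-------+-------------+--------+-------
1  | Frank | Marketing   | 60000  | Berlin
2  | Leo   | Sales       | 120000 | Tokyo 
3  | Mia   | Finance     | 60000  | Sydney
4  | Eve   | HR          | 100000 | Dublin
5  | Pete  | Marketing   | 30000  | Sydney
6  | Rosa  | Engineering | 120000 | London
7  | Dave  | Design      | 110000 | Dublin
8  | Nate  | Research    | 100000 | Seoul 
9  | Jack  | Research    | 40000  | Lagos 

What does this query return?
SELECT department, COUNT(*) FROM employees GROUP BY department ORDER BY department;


Assigning each row to its department group:
  Frank -> Marketing
  Leo -> Sales
  Mia -> Finance
  Eve -> HR
  Pete -> Marketing
  Rosa -> Engineering
  Dave -> Design
  Nate -> Research
  Jack -> Research


7 groups:
Design, 1
Engineering, 1
Finance, 1
HR, 1
Marketing, 2
Research, 2
Sales, 1


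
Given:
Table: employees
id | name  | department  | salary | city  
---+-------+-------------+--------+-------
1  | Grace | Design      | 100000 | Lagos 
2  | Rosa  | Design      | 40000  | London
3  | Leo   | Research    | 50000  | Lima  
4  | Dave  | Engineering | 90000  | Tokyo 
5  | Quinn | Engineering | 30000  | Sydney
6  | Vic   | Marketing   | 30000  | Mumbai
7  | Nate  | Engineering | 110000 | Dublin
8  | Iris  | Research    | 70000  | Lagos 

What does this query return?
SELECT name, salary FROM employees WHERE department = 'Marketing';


Filtering: department = 'Marketing'
Matching rows: 1

1 rows:
Vic, 30000


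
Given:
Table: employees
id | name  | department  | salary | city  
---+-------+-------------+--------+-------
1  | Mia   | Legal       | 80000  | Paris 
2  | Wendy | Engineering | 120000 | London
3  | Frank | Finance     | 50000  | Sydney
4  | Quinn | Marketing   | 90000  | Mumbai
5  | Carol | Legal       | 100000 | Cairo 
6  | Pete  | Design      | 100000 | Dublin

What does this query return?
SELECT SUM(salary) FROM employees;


SUM(salary) = 80000 + 120000 + 50000 + 90000 + 100000 + 100000 = 540000

540000


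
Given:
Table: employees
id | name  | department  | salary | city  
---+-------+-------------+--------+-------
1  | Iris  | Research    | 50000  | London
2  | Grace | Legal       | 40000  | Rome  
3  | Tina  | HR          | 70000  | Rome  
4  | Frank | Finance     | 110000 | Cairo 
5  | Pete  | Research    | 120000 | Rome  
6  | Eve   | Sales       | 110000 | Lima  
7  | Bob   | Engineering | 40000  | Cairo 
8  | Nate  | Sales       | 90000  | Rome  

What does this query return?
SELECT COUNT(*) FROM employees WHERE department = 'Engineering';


Counting rows where department = 'Engineering'
  Bob -> MATCH


1


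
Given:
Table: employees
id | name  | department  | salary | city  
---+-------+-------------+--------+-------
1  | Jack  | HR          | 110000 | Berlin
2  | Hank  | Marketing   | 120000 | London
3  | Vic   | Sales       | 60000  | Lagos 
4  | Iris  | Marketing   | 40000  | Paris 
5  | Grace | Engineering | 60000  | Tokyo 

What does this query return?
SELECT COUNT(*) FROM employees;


COUNT(*) counts all rows

5


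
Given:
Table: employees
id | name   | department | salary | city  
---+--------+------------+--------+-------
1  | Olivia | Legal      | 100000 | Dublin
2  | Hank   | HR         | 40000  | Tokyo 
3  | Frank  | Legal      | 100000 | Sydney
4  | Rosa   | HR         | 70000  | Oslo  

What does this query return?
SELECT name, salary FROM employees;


Projecting columns: name, salary

4 rows:
Olivia, 100000
Hank, 40000
Frank, 100000
Rosa, 70000


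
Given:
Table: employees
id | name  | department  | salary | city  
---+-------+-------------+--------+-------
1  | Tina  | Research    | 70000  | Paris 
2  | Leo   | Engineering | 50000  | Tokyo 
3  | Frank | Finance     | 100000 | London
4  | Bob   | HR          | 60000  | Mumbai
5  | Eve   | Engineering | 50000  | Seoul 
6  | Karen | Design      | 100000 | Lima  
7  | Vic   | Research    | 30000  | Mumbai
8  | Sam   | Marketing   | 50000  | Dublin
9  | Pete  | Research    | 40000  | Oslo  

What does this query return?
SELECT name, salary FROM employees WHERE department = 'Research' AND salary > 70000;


Filtering: department = 'Research' AND salary > 70000
Matching: 0 rows

Empty result set (0 rows)


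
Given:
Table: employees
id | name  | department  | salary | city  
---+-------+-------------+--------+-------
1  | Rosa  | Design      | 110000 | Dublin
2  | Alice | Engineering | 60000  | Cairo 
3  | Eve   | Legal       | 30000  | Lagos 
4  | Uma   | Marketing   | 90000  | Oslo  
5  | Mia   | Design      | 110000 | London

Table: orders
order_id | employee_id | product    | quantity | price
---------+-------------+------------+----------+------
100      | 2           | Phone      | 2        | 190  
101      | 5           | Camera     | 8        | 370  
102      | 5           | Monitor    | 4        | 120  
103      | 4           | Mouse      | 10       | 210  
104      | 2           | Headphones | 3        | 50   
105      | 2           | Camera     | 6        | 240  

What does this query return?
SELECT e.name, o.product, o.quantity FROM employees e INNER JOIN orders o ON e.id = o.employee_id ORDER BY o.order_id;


Joining employees.id = orders.employee_id:
  employee Alice (id=2) -> order Phone
  employee Mia (id=5) -> order Camera
  employee Mia (id=5) -> order Monitor
  employee Uma (id=4) -> order Mouse
  employee Alice (id=2) -> order Headphones
  employee Alice (id=2) -> order Camera


6 rows:
Alice, Phone, 2
Mia, Camera, 8
Mia, Monitor, 4
Uma, Mouse, 10
Alice, Headphones, 3
Alice, Camera, 6


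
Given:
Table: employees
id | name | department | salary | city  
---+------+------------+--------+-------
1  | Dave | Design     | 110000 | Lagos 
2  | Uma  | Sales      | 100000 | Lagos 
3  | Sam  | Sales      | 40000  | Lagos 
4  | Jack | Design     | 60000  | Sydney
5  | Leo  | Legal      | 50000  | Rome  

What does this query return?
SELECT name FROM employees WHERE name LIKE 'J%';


LIKE 'J%' matches names starting with 'J'
Matching: 1

1 rows:
Jack


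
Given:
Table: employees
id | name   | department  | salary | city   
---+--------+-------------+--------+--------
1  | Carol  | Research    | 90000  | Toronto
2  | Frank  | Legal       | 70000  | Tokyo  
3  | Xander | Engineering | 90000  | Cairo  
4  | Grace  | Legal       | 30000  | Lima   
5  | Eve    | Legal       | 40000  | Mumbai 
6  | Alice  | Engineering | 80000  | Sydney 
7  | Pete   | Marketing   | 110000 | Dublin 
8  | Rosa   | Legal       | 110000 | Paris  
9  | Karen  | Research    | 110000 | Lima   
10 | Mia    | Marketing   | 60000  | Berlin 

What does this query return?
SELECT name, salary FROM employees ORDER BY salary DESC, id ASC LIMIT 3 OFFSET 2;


Sort by salary DESC (id ASC tiebreak), then skip 2 and take 3
Rows 3 through 5

3 rows:
Karen, 110000
Carol, 90000
Xander, 90000


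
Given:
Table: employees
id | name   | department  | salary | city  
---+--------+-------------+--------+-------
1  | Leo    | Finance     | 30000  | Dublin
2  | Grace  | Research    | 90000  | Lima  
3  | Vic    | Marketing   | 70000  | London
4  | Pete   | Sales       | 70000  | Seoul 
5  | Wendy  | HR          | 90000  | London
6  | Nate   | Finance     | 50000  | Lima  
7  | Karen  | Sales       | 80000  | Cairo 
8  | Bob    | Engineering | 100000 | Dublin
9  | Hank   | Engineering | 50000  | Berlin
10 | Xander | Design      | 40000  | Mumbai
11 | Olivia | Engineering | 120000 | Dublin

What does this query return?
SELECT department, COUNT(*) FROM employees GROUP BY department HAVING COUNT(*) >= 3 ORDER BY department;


Groups with count >= 3:
  Engineering: 3 -> PASS
  Design: 1 -> filtered out
  Finance: 2 -> filtered out
  HR: 1 -> filtered out
  Marketing: 1 -> filtered out
  Research: 1 -> filtered out
  Sales: 2 -> filtered out


1 groups:
Engineering, 3


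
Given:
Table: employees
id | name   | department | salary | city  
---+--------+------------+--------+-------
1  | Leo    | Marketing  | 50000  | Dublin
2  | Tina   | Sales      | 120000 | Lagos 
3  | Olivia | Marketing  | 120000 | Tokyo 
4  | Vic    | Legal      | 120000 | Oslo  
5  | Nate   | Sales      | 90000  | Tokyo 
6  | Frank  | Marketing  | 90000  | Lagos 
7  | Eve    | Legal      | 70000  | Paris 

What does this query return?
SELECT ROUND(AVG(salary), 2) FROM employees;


SUM(salary) = 660000
COUNT = 7
ROUND(AVG, 2) = ROUND(660000 / 7, 2) = 94285.71

94285.71


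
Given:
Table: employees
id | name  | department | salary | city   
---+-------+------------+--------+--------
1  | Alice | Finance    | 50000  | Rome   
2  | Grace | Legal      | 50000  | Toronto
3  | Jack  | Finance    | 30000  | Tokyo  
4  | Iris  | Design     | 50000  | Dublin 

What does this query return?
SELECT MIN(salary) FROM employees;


Salaries: 50000, 50000, 30000, 50000
MIN = 30000

30000


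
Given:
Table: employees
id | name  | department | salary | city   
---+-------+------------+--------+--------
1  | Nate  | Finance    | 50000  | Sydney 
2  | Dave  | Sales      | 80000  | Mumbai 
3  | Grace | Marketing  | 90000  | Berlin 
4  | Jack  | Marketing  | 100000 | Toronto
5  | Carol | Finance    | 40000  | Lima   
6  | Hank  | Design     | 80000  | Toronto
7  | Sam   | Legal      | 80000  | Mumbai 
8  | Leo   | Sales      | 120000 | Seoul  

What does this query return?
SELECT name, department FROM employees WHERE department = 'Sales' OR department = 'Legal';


Filtering: department = 'Sales' OR 'Legal'
Matching: 3 rows

3 rows:
Dave, Sales
Sam, Legal
Leo, Sales


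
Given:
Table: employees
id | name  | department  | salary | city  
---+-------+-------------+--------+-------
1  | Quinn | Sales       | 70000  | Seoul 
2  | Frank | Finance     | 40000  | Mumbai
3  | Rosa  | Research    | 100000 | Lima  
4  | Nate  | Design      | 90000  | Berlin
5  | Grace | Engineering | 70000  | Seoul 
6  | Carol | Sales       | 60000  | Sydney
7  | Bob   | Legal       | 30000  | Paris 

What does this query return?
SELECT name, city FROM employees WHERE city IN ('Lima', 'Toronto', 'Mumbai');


Filtering: city IN ('Lima', 'Toronto', 'Mumbai')
Matching: 2 rows

2 rows:
Frank, Mumbai
Rosa, Lima


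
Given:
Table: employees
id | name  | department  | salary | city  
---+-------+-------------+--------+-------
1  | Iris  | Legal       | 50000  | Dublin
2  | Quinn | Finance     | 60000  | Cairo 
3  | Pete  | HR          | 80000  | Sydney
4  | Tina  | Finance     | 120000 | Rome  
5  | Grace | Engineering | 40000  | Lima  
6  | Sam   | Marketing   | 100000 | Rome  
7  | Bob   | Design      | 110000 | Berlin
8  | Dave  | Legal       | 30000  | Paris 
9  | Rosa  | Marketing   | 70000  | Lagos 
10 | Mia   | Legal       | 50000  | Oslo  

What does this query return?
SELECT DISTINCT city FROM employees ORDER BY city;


All 'city' values (row order): Dublin, Cairo, Sydney, Rome, Lima, Rome, Berlin, Paris, Lagos, Oslo
Removing duplicates leaves 9 unique value(s).

9 values:
Berlin
Cairo
Dublin
Lagos
Lima
Oslo
Paris
Rome
Sydney
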